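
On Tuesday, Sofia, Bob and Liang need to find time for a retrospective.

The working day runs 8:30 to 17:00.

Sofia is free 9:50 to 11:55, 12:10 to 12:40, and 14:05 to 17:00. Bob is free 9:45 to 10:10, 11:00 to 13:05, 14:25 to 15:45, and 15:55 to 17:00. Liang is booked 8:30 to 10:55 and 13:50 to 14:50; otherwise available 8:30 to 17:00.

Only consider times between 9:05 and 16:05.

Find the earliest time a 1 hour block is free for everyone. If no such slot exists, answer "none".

Liang free within 08:30–17:00: 10:55–13:50, 14:50–17:00.
Sofia ∩ Bob: 09:50–10:10, 11:00–11:55, 12:10–12:40, 14:25–15:45, 15:55–17:00.
Sofia ∩ Bob ∩ Liang: 11:00–11:55, 12:10–12:40, 14:50–15:45, 15:55–17:00.
Restricted to 09:05–16:05: 11:00–11:55, 12:10–12:40, 14:50–15:45, 15:55–16:05.
Windows ≥ 60 min: (none).

none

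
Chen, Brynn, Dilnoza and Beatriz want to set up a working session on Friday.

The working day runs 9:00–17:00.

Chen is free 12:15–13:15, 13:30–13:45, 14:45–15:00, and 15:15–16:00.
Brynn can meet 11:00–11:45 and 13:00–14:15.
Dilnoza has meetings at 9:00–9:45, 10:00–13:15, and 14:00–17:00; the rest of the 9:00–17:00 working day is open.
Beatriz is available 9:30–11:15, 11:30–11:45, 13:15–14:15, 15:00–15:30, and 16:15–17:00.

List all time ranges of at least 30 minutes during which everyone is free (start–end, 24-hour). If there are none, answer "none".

none

Dilnoza free within 09:00–17:00: 09:45–10:00, 13:15–14:00.
Chen ∩ Brynn: 13:00–13:15, 13:30–13:45.
Chen ∩ Brynn ∩ Dilnoza: 13:30–13:45.
Chen ∩ Brynn ∩ Dilnoza ∩ Beatriz: 13:30–13:45.
Windows ≥ 30 min: (none).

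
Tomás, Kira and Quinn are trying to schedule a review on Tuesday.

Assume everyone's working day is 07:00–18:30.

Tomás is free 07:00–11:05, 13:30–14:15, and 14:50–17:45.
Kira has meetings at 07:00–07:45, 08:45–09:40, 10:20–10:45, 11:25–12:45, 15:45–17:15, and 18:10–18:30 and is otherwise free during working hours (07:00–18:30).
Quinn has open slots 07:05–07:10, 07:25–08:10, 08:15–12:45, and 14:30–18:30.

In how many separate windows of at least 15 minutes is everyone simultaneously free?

Kira free within 07:00–18:30: 07:45–08:45, 09:40–10:20, 10:45–11:25, 12:45–15:45, 17:15–18:10.
Tomás ∩ Kira: 07:45–08:45, 09:40–10:20, 10:45–11:05, 13:30–14:15, 14:50–15:45, 17:15–17:45.
Tomás ∩ Kira ∩ Quinn: 07:45–08:10, 08:15–08:45, 09:40–10:20, 10:45–11:05, 14:50–15:45, 17:15–17:45.
Windows ≥ 15 min: 07:45–08:10, 08:15–08:45, 09:40–10:20, 10:45–11:05, 14:50–15:45, 17:15–17:45.
That's 6 windows.

6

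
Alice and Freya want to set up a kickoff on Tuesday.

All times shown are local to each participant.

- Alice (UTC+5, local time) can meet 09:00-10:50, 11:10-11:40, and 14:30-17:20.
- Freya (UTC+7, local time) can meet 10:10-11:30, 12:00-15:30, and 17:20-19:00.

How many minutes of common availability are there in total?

Alice → UTC: 04:00–05:50, 06:10–06:40, 09:30–12:20.
Freya → UTC: 03:10–04:30, 05:00–08:30, 10:20–12:00.
Alice ∩ Freya: 04:00–04:30, 05:00–05:50, 06:10–06:40, 10:20–12:00.
Total common minutes: 30 + 50 + 30 + 100 = 210.

210 minutes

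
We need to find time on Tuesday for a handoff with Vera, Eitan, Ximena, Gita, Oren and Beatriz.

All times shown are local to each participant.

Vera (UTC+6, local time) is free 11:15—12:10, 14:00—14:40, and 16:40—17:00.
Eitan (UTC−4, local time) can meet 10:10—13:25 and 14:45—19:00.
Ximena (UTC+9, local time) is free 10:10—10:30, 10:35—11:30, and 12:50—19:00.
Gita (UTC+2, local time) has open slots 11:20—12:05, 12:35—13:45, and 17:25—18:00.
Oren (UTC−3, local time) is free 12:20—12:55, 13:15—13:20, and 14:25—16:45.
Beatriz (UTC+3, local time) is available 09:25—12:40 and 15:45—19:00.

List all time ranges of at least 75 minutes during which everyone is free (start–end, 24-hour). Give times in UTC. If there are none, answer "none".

none

Vera → UTC: 05:15–06:10, 08:00–08:40, 10:40–11:00.
Eitan → UTC: 14:10–17:25, 18:45–23:00.
Ximena → UTC: 01:10–01:30, 01:35–02:30, 03:50–10:00.
Gita → UTC: 09:20–10:05, 10:35–11:45, 15:25–16:00.
Oren → UTC: 15:20–15:55, 16:15–16:20, 17:25–19:45.
Beatriz → UTC: 06:25–09:40, 12:45–16:00.
Vera ∩ Eitan: (none).
Vera ∩ Eitan ∩ Ximena: (none).
Vera ∩ Eitan ∩ Ximena ∩ Gita: (none).
Vera ∩ Eitan ∩ Ximena ∩ Gita ∩ Oren: (none).
Vera ∩ Eitan ∩ Ximena ∩ Gita ∩ Oren ∩ Beatriz: (none).
Windows ≥ 75 min: (none).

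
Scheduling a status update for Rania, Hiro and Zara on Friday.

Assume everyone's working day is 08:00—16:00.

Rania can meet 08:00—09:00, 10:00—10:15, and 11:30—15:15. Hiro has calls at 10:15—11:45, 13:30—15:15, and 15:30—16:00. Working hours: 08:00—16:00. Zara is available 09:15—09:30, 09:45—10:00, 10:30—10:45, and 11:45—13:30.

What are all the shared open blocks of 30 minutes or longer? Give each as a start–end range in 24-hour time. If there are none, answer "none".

Hiro free within 08:00–16:00: 08:00–10:15, 11:45–13:30, 15:15–15:30.
Rania ∩ Hiro: 08:00–09:00, 10:00–10:15, 11:45–13:30.
Rania ∩ Hiro ∩ Zara: 11:45–13:30.
Windows ≥ 30 min: 11:45–13:30.

11:45–13:30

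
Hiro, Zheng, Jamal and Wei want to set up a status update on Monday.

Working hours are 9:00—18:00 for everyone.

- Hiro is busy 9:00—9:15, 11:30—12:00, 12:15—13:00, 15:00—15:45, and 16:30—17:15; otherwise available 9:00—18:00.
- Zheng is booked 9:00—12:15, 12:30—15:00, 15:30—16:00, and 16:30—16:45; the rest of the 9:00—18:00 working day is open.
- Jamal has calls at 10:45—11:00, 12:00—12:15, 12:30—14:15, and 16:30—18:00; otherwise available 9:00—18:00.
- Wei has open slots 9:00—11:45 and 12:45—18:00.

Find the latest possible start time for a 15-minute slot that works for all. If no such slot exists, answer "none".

Hiro free within 09:00–18:00: 09:15–11:30, 12:00–12:15, 13:00–15:00, 15:45–16:30, 17:15–18:00.
Zheng free within 09:00–18:00: 12:15–12:30, 15:00–15:30, 16:00–16:30, 16:45–18:00.
Jamal free within 09:00–18:00: 09:00–10:45, 11:00–12:00, 12:15–12:30, 14:15–16:30.
Hiro ∩ Zheng: 16:00–16:30, 17:15–18:00.
Hiro ∩ Zheng ∩ Jamal: 16:00–16:30.
Hiro ∩ Zheng ∩ Jamal ∩ Wei: 16:00–16:30.
Windows ≥ 15 min: 16:00–16:30.
Latest start in the last window 16:00–16:30 is 16:30 − 15 min = 16:15.

16:15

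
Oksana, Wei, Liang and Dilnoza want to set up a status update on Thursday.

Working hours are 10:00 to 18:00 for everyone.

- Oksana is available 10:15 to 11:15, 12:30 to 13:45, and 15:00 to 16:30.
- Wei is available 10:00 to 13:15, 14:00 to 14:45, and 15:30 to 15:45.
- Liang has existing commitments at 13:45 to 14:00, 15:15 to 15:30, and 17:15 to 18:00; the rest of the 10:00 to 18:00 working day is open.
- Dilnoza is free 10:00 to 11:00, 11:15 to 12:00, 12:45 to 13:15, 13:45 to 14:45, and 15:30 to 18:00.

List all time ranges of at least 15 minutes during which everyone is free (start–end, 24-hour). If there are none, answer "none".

10:15–11:00, 12:45–13:15, 15:30–15:45

Liang free within 10:00–18:00: 10:00–13:45, 14:00–15:15, 15:30–17:15.
Oksana ∩ Wei: 10:15–11:15, 12:30–13:15, 15:30–15:45.
Oksana ∩ Wei ∩ Liang: 10:15–11:15, 12:30–13:15, 15:30–15:45.
Oksana ∩ Wei ∩ Liang ∩ Dilnoza: 10:15–11:00, 12:45–13:15, 15:30–15:45.
Windows ≥ 15 min: 10:15–11:00, 12:45–13:15, 15:30–15:45.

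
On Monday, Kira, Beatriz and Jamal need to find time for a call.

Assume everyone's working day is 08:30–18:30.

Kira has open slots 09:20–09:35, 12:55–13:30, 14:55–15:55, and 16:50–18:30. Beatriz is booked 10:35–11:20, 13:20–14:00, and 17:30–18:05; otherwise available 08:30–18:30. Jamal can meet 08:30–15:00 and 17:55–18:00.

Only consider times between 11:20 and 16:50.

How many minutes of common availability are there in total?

30 minutes

Beatriz free within 08:30–18:30: 08:30–10:35, 11:20–13:20, 14:00–17:30, 18:05–18:30.
Kira ∩ Beatriz: 09:20–09:35, 12:55–13:20, 14:55–15:55, 16:50–17:30, 18:05–18:30.
Kira ∩ Beatriz ∩ Jamal: 09:20–09:35, 12:55–13:20, 14:55–15:00.
Restricted to 11:20–16:50: 12:55–13:20, 14:55–15:00.
Total common minutes: 25 + 5 = 30.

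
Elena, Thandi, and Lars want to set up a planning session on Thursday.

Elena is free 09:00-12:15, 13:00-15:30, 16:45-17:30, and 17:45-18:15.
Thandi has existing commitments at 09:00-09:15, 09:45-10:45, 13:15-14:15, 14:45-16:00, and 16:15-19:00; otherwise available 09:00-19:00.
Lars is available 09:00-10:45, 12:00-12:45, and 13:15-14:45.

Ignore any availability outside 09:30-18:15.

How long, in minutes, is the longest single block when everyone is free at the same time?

Thandi free within 09:00–19:00: 09:15–09:45, 10:45–13:15, 14:15–14:45, 16:00–16:15.
Elena ∩ Thandi: 09:15–09:45, 10:45–12:15, 13:00–13:15, 14:15–14:45.
Elena ∩ Thandi ∩ Lars: 09:15–09:45, 12:00–12:15, 14:15–14:45.
Restricted to 09:30–18:15: 09:30–09:45, 12:00–12:15, 14:15–14:45.
Common window lengths: 15, 15, 30 min; longest is 30.

30 minutes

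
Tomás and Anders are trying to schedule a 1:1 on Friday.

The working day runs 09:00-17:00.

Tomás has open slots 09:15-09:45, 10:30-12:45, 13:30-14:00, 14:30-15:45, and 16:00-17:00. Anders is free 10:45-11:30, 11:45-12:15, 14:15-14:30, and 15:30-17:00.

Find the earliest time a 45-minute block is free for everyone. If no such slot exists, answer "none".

10:45

Tomás ∩ Anders: 10:45–11:30, 11:45–12:15, 15:30–15:45, 16:00–17:00.
Windows ≥ 45 min: 10:45–11:30, 16:00–17:00.
Earliest such window starts at 10:45.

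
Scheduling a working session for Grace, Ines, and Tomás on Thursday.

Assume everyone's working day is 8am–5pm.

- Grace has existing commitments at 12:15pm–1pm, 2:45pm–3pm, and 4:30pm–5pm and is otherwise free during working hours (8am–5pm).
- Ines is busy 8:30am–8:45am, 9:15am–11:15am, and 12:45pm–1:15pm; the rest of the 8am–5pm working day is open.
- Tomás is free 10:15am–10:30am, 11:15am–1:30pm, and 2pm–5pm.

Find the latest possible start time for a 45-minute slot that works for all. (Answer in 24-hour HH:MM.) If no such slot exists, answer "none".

15:45

Grace free within 08:00–17:00: 08:00–12:15, 13:00–14:45, 15:00–16:30.
Ines free within 08:00–17:00: 08:00–08:30, 08:45–09:15, 11:15–12:45, 13:15–17:00.
Grace ∩ Ines: 08:00–08:30, 08:45–09:15, 11:15–12:15, 13:15–14:45, 15:00–16:30.
Grace ∩ Ines ∩ Tomás: 11:15–12:15, 13:15–13:30, 14:00–14:45, 15:00–16:30.
Windows ≥ 45 min: 11:15–12:15, 14:00–14:45, 15:00–16:30.
Latest start in the last window 15:00–16:30 is 16:30 − 45 min = 15:45.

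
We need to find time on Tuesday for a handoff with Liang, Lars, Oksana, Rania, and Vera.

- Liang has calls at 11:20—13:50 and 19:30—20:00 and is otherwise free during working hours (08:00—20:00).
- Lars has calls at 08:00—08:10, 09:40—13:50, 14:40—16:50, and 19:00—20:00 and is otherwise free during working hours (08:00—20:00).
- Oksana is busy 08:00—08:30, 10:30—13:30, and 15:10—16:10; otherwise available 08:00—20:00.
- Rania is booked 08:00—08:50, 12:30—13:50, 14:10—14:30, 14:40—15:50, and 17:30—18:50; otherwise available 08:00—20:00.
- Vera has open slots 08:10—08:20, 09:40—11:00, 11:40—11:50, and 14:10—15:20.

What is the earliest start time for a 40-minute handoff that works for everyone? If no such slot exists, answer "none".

Liang free within 08:00–20:00: 08:00–11:20, 13:50–19:30.
Lars free within 08:00–20:00: 08:10–09:40, 13:50–14:40, 16:50–19:00.
Oksana free within 08:00–20:00: 08:30–10:30, 13:30–15:10, 16:10–20:00.
Rania free within 08:00–20:00: 08:50–12:30, 13:50–14:10, 14:30–14:40, 15:50–17:30, 18:50–20:00.
Liang ∩ Lars: 08:10–09:40, 13:50–14:40, 16:50–19:00.
Liang ∩ Lars ∩ Oksana: 08:30–09:40, 13:50–14:40, 16:50–19:00.
Liang ∩ Lars ∩ Oksana ∩ Rania: 08:50–09:40, 13:50–14:10, 14:30–14:40, 16:50–17:30, 18:50–19:00.
Liang ∩ Lars ∩ Oksana ∩ Rania ∩ Vera: 14:30–14:40.
Windows ≥ 40 min: (none).

none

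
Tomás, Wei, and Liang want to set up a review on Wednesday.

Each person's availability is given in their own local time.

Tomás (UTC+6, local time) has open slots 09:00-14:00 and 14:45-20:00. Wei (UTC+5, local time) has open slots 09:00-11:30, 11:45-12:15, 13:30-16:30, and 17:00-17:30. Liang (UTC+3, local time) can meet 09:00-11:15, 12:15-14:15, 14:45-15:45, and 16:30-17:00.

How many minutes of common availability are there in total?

Tomás → UTC: 03:00–08:00, 08:45–14:00.
Wei → UTC: 04:00–06:30, 06:45–07:15, 08:30–11:30, 12:00–12:30.
Liang → UTC: 06:00–08:15, 09:15–11:15, 11:45–12:45, 13:30–14:00.
Tomás ∩ Wei: 04:00–06:30, 06:45–07:15, 08:45–11:30, 12:00–12:30.
Tomás ∩ Wei ∩ Liang: 06:00–06:30, 06:45–07:15, 09:15–11:15, 12:00–12:30.
Total common minutes: 30 + 30 + 120 + 30 = 210.

210 minutes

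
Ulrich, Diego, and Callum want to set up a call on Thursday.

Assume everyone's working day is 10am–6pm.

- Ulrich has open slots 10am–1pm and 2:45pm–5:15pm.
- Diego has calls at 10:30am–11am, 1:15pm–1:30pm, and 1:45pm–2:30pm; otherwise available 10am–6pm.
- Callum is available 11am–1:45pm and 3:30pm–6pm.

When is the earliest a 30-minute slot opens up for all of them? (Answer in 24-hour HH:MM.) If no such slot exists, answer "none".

11:00

Diego free within 10:00–18:00: 10:00–10:30, 11:00–13:15, 13:30–13:45, 14:30–18:00.
Ulrich ∩ Diego: 10:00–10:30, 11:00–13:00, 14:45–17:15.
Ulrich ∩ Diego ∩ Callum: 11:00–13:00, 15:30–17:15.
Windows ≥ 30 min: 11:00–13:00, 15:30–17:15.
Earliest such window starts at 11:00.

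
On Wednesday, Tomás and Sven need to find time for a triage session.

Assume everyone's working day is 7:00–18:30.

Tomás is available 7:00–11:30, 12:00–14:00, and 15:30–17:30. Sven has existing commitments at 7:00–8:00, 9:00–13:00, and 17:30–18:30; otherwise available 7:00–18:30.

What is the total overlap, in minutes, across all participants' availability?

Sven free within 07:00–18:30: 08:00–09:00, 13:00–17:30.
Tomás ∩ Sven: 08:00–09:00, 13:00–14:00, 15:30–17:30.
Total common minutes: 60 + 60 + 120 = 240.

240 minutes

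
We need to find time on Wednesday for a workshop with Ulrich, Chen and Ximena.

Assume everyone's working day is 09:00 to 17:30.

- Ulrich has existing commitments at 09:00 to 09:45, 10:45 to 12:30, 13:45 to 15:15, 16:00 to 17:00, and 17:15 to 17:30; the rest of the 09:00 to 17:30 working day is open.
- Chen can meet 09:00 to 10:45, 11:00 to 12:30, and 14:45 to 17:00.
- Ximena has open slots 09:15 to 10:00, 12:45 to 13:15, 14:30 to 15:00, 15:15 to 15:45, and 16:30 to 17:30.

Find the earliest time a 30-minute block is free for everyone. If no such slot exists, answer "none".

15:15

Ulrich free within 09:00–17:30: 09:45–10:45, 12:30–13:45, 15:15–16:00, 17:00–17:15.
Ulrich ∩ Chen: 09:45–10:45, 15:15–16:00.
Ulrich ∩ Chen ∩ Ximena: 09:45–10:00, 15:15–15:45.
Windows ≥ 30 min: 15:15–15:45.
Earliest such window starts at 15:15.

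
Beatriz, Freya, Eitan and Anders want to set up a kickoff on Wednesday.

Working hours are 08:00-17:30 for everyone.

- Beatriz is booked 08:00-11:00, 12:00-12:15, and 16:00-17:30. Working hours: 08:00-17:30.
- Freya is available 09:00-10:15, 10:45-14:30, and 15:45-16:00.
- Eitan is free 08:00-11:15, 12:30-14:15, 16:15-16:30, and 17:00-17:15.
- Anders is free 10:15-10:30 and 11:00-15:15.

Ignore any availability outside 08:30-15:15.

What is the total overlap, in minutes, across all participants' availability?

Beatriz free within 08:00–17:30: 11:00–12:00, 12:15–16:00.
Beatriz ∩ Freya: 11:00–12:00, 12:15–14:30, 15:45–16:00.
Beatriz ∩ Freya ∩ Eitan: 11:00–11:15, 12:30–14:15.
Beatriz ∩ Freya ∩ Eitan ∩ Anders: 11:00–11:15, 12:30–14:15.
Restricted to 08:30–15:15: 11:00–11:15, 12:30–14:15.
Total common minutes: 15 + 105 = 120.

120 minutes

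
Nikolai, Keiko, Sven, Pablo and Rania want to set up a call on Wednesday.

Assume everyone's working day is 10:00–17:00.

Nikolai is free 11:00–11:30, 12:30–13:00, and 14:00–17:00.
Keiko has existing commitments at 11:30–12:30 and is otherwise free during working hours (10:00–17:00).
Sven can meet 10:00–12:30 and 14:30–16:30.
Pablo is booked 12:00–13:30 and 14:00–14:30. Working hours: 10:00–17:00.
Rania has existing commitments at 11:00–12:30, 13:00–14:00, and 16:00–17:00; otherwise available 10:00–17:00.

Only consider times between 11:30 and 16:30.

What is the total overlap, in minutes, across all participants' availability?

90 minutes

Keiko free within 10:00–17:00: 10:00–11:30, 12:30–17:00.
Pablo free within 10:00–17:00: 10:00–12:00, 13:30–14:00, 14:30–17:00.
Rania free within 10:00–17:00: 10:00–11:00, 12:30–13:00, 14:00–16:00.
Nikolai ∩ Keiko: 11:00–11:30, 12:30–13:00, 14:00–17:00.
Nikolai ∩ Keiko ∩ Sven: 11:00–11:30, 14:30–16:30.
Nikolai ∩ Keiko ∩ Sven ∩ Pablo: 11:00–11:30, 14:30–16:30.
Nikolai ∩ Keiko ∩ Sven ∩ Pablo ∩ Rania: 14:30–16:00.
Restricted to 11:30–16:30: 14:30–16:00.
Total common minutes: 90.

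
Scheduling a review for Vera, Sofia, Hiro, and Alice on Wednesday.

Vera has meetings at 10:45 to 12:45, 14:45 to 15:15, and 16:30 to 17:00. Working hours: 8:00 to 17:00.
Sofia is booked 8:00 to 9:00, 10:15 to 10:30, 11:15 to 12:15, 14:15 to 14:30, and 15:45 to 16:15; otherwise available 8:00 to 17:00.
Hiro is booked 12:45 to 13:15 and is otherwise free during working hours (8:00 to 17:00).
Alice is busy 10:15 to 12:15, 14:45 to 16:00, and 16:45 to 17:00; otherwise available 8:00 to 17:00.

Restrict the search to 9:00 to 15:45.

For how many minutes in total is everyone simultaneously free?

150 minutes

Vera free within 08:00–17:00: 08:00–10:45, 12:45–14:45, 15:15–16:30.
Sofia free within 08:00–17:00: 09:00–10:15, 10:30–11:15, 12:15–14:15, 14:30–15:45, 16:15–17:00.
Hiro free within 08:00–17:00: 08:00–12:45, 13:15–17:00.
Alice free within 08:00–17:00: 08:00–10:15, 12:15–14:45, 16:00–16:45.
Vera ∩ Sofia: 09:00–10:15, 10:30–10:45, 12:45–14:15, 14:30–14:45, 15:15–15:45, 16:15–16:30.
Vera ∩ Sofia ∩ Hiro: 09:00–10:15, 10:30–10:45, 13:15–14:15, 14:30–14:45, 15:15–15:45, 16:15–16:30.
Vera ∩ Sofia ∩ Hiro ∩ Alice: 09:00–10:15, 13:15–14:15, 14:30–14:45, 16:15–16:30.
Restricted to 09:00–15:45: 09:00–10:15, 13:15–14:15, 14:30–14:45.
Total common minutes: 75 + 60 + 15 = 150.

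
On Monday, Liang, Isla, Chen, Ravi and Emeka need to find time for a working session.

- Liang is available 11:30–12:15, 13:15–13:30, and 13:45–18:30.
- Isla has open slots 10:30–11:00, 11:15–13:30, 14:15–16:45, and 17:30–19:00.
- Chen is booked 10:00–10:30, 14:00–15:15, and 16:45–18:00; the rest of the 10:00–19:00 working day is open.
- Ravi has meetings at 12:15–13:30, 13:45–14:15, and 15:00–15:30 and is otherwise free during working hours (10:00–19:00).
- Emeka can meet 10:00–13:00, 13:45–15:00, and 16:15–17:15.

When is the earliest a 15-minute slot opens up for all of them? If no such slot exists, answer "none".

11:30

Chen free within 10:00–19:00: 10:30–14:00, 15:15–16:45, 18:00–19:00.
Ravi free within 10:00–19:00: 10:00–12:15, 13:30–13:45, 14:15–15:00, 15:30–19:00.
Liang ∩ Isla: 11:30–12:15, 13:15–13:30, 14:15–16:45, 17:30–18:30.
Liang ∩ Isla ∩ Chen: 11:30–12:15, 13:15–13:30, 15:15–16:45, 18:00–18:30.
Liang ∩ Isla ∩ Chen ∩ Ravi: 11:30–12:15, 15:30–16:45, 18:00–18:30.
Liang ∩ Isla ∩ Chen ∩ Ravi ∩ Emeka: 11:30–12:15, 16:15–16:45.
Windows ≥ 15 min: 11:30–12:15, 16:15–16:45.
Earliest such window starts at 11:30.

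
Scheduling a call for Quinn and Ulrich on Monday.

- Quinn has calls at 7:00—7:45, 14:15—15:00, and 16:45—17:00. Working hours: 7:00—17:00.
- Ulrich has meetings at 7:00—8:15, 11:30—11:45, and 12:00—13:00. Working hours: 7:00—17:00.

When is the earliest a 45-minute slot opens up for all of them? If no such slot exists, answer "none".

Quinn free within 07:00–17:00: 07:45–14:15, 15:00–16:45.
Ulrich free within 07:00–17:00: 08:15–11:30, 11:45–12:00, 13:00–17:00.
Quinn ∩ Ulrich: 08:15–11:30, 11:45–12:00, 13:00–14:15, 15:00–16:45.
Windows ≥ 45 min: 08:15–11:30, 13:00–14:15, 15:00–16:45.
Earliest such window starts at 08:15.

08:15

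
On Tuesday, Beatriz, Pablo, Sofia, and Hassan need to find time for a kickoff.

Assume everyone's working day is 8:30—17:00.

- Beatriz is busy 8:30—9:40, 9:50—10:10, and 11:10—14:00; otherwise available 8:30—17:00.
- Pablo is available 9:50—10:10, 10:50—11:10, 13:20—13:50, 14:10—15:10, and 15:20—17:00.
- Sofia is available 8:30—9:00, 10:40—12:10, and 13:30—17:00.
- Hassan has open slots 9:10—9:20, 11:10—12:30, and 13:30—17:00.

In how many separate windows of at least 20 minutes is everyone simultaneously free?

2

Beatriz free within 08:30–17:00: 09:40–09:50, 10:10–11:10, 14:00–17:00.
Beatriz ∩ Pablo: 10:50–11:10, 14:10–15:10, 15:20–17:00.
Beatriz ∩ Pablo ∩ Sofia: 10:50–11:10, 14:10–15:10, 15:20–17:00.
Beatriz ∩ Pablo ∩ Sofia ∩ Hassan: 14:10–15:10, 15:20–17:00.
Windows ≥ 20 min: 14:10–15:10, 15:20–17:00.
That's 2 windows.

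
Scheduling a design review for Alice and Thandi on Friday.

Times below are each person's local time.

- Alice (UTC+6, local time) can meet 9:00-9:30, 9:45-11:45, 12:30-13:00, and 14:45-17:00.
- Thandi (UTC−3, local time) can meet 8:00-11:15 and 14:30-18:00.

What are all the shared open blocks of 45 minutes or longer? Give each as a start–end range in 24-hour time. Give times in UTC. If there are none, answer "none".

Alice → UTC: 03:00–03:30, 03:45–05:45, 06:30–07:00, 08:45–11:00.
Thandi → UTC: 11:00–14:15, 17:30–21:00.
Alice ∩ Thandi: (none).
Windows ≥ 45 min: (none).

none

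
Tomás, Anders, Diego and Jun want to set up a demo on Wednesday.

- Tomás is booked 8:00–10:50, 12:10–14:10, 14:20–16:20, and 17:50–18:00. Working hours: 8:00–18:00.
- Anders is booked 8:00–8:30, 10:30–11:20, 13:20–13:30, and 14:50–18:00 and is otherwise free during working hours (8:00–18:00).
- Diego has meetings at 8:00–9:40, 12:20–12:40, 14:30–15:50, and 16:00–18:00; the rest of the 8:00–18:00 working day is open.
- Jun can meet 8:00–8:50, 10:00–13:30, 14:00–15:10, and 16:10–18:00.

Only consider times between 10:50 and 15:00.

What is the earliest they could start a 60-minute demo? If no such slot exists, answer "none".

none

Tomás free within 08:00–18:00: 10:50–12:10, 14:10–14:20, 16:20–17:50.
Anders free within 08:00–18:00: 08:30–10:30, 11:20–13:20, 13:30–14:50.
Diego free within 08:00–18:00: 09:40–12:20, 12:40–14:30, 15:50–16:00.
Tomás ∩ Anders: 11:20–12:10, 14:10–14:20.
Tomás ∩ Anders ∩ Diego: 11:20–12:10, 14:10–14:20.
Tomás ∩ Anders ∩ Diego ∩ Jun: 11:20–12:10, 14:10–14:20.
Restricted to 10:50–15:00: 11:20–12:10, 14:10–14:20.
Windows ≥ 60 min: (none).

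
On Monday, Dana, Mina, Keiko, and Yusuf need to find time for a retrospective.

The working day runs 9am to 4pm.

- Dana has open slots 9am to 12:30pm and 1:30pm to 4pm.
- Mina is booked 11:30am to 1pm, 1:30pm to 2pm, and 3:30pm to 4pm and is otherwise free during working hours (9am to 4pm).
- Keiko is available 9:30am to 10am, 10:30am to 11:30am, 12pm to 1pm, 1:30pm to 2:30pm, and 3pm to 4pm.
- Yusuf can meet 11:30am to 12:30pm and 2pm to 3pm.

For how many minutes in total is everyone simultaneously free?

30 minutes

Mina free within 09:00–16:00: 09:00–11:30, 13:00–13:30, 14:00–15:30.
Dana ∩ Mina: 09:00–11:30, 14:00–15:30.
Dana ∩ Mina ∩ Keiko: 09:30–10:00, 10:30–11:30, 14:00–14:30, 15:00–15:30.
Dana ∩ Mina ∩ Keiko ∩ Yusuf: 14:00–14:30.
Total common minutes: 30.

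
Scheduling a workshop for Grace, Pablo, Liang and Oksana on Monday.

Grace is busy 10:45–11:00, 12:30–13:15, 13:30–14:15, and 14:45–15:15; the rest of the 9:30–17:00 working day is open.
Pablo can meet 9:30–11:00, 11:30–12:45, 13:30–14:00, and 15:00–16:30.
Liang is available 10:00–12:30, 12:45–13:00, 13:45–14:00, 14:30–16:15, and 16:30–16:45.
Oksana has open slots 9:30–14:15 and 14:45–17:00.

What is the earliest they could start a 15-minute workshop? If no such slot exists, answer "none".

10:00

Grace free within 09:30–17:00: 09:30–10:45, 11:00–12:30, 13:15–13:30, 14:15–14:45, 15:15–17:00.
Grace ∩ Pablo: 09:30–10:45, 11:30–12:30, 15:15–16:30.
Grace ∩ Pablo ∩ Liang: 10:00–10:45, 11:30–12:30, 15:15–16:15.
Grace ∩ Pablo ∩ Liang ∩ Oksana: 10:00–10:45, 11:30–12:30, 15:15–16:15.
Windows ≥ 15 min: 10:00–10:45, 11:30–12:30, 15:15–16:15.
Earliest such window starts at 10:00.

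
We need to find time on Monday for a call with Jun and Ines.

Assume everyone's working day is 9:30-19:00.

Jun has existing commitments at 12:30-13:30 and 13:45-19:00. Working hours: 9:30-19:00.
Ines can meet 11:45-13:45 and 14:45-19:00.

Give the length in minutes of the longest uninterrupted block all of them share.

Jun free within 09:30–19:00: 09:30–12:30, 13:30–13:45.
Jun ∩ Ines: 11:45–12:30, 13:30–13:45.
Common window lengths: 45, 15 min; longest is 45.

45 minutes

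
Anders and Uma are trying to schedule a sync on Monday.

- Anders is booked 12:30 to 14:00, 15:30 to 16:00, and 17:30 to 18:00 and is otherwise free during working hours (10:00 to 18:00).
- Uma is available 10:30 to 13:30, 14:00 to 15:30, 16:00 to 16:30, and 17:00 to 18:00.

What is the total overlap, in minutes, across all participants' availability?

270 minutes

Anders free within 10:00–18:00: 10:00–12:30, 14:00–15:30, 16:00–17:30.
Anders ∩ Uma: 10:30–12:30, 14:00–15:30, 16:00–16:30, 17:00–17:30.
Total common minutes: 120 + 90 + 30 + 30 = 270.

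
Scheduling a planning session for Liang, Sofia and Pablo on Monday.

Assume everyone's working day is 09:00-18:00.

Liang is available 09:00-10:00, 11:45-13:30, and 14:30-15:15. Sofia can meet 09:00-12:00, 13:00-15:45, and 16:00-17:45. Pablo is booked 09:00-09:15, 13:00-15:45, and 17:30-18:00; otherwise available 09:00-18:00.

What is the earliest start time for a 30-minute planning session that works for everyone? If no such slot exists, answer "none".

09:15

Pablo free within 09:00–18:00: 09:15–13:00, 15:45–17:30.
Liang ∩ Sofia: 09:00–10:00, 11:45–12:00, 13:00–13:30, 14:30–15:15.
Liang ∩ Sofia ∩ Pablo: 09:15–10:00, 11:45–12:00.
Windows ≥ 30 min: 09:15–10:00.
Earliest such window starts at 09:15.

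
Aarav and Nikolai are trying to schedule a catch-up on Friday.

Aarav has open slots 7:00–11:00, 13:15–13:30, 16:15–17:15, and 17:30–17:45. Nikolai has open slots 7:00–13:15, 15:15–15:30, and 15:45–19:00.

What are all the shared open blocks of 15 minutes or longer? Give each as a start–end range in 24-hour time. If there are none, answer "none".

07:00–11:00, 16:15–17:15, 17:30–17:45

Aarav ∩ Nikolai: 07:00–11:00, 16:15–17:15, 17:30–17:45.
Windows ≥ 15 min: 07:00–11:00, 16:15–17:15, 17:30–17:45.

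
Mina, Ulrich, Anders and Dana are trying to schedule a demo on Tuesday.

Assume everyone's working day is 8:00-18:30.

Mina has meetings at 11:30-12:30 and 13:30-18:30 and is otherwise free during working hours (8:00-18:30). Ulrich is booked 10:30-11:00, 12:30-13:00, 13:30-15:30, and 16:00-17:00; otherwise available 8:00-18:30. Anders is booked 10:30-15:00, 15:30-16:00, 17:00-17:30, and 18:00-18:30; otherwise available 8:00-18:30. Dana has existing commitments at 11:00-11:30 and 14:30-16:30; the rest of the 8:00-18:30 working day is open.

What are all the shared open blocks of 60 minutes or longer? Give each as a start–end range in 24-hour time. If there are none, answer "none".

Mina free within 08:00–18:30: 08:00–11:30, 12:30–13:30.
Ulrich free within 08:00–18:30: 08:00–10:30, 11:00–12:30, 13:00–13:30, 15:30–16:00, 17:00–18:30.
Anders free within 08:00–18:30: 08:00–10:30, 15:00–15:30, 16:00–17:00, 17:30–18:00.
Dana free within 08:00–18:30: 08:00–11:00, 11:30–14:30, 16:30–18:30.
Mina ∩ Ulrich: 08:00–10:30, 11:00–11:30, 13:00–13:30.
Mina ∩ Ulrich ∩ Anders: 08:00–10:30.
Mina ∩ Ulrich ∩ Anders ∩ Dana: 08:00–10:30.
Windows ≥ 60 min: 08:00–10:30.

08:00–10:30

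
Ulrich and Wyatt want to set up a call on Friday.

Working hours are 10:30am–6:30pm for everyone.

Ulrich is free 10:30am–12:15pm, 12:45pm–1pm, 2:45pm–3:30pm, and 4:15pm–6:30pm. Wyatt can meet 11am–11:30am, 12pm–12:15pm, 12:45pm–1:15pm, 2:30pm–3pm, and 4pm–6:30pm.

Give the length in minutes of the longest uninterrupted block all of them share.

135 minutes

Ulrich ∩ Wyatt: 11:00–11:30, 12:00–12:15, 12:45–13:00, 14:45–15:00, 16:15–18:30.
Common window lengths: 30, 15, 15, 15, 135 min; longest is 135.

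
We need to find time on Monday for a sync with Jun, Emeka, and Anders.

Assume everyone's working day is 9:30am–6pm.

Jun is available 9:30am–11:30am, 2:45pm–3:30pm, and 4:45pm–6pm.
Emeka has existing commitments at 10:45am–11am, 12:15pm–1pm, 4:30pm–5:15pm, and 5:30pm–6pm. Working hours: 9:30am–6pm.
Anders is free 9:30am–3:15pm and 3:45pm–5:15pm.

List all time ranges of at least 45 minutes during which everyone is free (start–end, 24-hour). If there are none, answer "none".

09:30–10:45

Emeka free within 09:30–18:00: 09:30–10:45, 11:00–12:15, 13:00–16:30, 17:15–17:30.
Jun ∩ Emeka: 09:30–10:45, 11:00–11:30, 14:45–15:30, 17:15–17:30.
Jun ∩ Emeka ∩ Anders: 09:30–10:45, 11:00–11:30, 14:45–15:15.
Windows ≥ 45 min: 09:30–10:45.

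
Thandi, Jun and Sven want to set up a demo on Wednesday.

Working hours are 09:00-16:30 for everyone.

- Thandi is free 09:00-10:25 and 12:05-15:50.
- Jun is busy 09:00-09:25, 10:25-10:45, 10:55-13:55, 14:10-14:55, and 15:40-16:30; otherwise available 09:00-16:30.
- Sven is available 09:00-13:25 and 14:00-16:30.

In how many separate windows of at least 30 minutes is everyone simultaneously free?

2

Jun free within 09:00–16:30: 09:25–10:25, 10:45–10:55, 13:55–14:10, 14:55–15:40.
Thandi ∩ Jun: 09:25–10:25, 13:55–14:10, 14:55–15:40.
Thandi ∩ Jun ∩ Sven: 09:25–10:25, 14:00–14:10, 14:55–15:40.
Windows ≥ 30 min: 09:25–10:25, 14:55–15:40.
That's 2 windows.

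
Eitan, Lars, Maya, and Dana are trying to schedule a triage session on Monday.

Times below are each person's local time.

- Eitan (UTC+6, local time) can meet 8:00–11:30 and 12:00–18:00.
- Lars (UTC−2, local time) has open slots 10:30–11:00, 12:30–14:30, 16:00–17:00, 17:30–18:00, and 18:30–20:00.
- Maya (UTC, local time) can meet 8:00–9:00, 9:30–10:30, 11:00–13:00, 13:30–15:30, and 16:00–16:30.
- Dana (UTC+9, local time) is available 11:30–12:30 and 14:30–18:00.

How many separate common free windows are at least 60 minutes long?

0

Eitan → UTC: 02:00–05:30, 06:00–12:00.
Lars → UTC: 12:30–13:00, 14:30–16:30, 18:00–19:00, 19:30–20:00, 20:30–22:00.
Maya → UTC: 08:00–09:00, 09:30–10:30, 11:00–13:00, 13:30–15:30, 16:00–16:30.
Dana → UTC: 02:30–03:30, 05:30–09:00.
Eitan ∩ Lars: (none).
Eitan ∩ Lars ∩ Maya: (none).
Eitan ∩ Lars ∩ Maya ∩ Dana: (none).
Windows ≥ 60 min: (none).
That's 0 windows.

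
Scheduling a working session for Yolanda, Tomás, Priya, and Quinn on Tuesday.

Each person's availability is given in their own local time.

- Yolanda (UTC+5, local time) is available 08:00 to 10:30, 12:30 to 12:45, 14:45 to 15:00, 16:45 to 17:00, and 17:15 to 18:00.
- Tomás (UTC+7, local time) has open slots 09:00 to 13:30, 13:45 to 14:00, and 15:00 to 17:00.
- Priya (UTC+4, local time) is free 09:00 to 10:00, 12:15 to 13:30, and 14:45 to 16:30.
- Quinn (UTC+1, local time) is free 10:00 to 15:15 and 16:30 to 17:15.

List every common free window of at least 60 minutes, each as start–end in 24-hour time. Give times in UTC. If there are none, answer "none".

none

Yolanda → UTC: 03:00–05:30, 07:30–07:45, 09:45–10:00, 11:45–12:00, 12:15–13:00.
Tomás → UTC: 02:00–06:30, 06:45–07:00, 08:00–10:00.
Priya → UTC: 05:00–06:00, 08:15–09:30, 10:45–12:30.
Quinn → UTC: 09:00–14:15, 15:30–16:15.
Yolanda ∩ Tomás: 03:00–05:30, 09:45–10:00.
Yolanda ∩ Tomás ∩ Priya: 05:00–05:30.
Yolanda ∩ Tomás ∩ Priya ∩ Quinn: (none).
Windows ≥ 60 min: (none).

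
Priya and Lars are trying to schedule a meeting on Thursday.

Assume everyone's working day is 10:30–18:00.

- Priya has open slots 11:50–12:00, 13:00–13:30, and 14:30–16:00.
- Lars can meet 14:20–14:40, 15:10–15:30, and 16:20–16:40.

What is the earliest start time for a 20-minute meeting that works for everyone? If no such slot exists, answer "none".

Priya ∩ Lars: 14:30–14:40, 15:10–15:30.
Windows ≥ 20 min: 15:10–15:30.
Earliest such window starts at 15:10.

15:10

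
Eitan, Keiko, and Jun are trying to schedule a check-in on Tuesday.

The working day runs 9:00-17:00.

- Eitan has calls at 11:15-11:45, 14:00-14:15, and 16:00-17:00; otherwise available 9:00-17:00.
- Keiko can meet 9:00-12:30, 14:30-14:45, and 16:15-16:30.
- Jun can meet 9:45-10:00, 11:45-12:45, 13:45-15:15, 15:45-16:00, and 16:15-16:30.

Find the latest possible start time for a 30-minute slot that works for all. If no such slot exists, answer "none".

12:00

Eitan free within 09:00–17:00: 09:00–11:15, 11:45–14:00, 14:15–16:00.
Eitan ∩ Keiko: 09:00–11:15, 11:45–12:30, 14:30–14:45.
Eitan ∩ Keiko ∩ Jun: 09:45–10:00, 11:45–12:30, 14:30–14:45.
Windows ≥ 30 min: 11:45–12:30.
Latest start in the last window 11:45–12:30 is 12:30 − 30 min = 12:00.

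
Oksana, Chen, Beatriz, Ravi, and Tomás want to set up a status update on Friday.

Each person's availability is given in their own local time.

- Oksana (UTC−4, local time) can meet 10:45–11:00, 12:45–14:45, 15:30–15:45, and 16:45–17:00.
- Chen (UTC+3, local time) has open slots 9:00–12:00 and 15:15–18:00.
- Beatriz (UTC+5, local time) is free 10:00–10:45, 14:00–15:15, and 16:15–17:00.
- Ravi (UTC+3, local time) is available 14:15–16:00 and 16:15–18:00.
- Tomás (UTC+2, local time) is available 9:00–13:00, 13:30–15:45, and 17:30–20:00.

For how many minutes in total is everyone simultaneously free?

0 minutes

Oksana → UTC: 14:45–15:00, 16:45–18:45, 19:30–19:45, 20:45–21:00.
Chen → UTC: 06:00–09:00, 12:15–15:00.
Beatriz → UTC: 05:00–05:45, 09:00–10:15, 11:15–12:00.
Ravi → UTC: 11:15–13:00, 13:15–15:00.
Tomás → UTC: 07:00–11:00, 11:30–13:45, 15:30–18:00.
Oksana ∩ Chen: 14:45–15:00.
Oksana ∩ Chen ∩ Beatriz: (none).
Oksana ∩ Chen ∩ Beatriz ∩ Ravi: (none).
Oksana ∩ Chen ∩ Beatriz ∩ Ravi ∩ Tomás: (none).
Total common minutes: 0.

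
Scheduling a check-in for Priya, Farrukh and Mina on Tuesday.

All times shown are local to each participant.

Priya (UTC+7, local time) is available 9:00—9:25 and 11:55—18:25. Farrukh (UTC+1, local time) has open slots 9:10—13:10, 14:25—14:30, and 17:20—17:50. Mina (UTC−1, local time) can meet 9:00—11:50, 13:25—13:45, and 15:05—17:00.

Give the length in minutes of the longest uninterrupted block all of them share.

85 minutes

Priya → UTC: 02:00–02:25, 04:55–11:25.
Farrukh → UTC: 08:10–12:10, 13:25–13:30, 16:20–16:50.
Mina → UTC: 10:00–12:50, 14:25–14:45, 16:05–18:00.
Priya ∩ Farrukh: 08:10–11:25.
Priya ∩ Farrukh ∩ Mina: 10:00–11:25.
Single common window of 85 minutes.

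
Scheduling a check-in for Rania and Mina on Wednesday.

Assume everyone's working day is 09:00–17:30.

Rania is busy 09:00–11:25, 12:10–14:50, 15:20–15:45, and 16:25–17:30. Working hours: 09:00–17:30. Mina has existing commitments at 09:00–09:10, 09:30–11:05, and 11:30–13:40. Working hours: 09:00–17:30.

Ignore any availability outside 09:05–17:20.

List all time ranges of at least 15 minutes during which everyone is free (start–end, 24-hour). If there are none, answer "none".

Rania free within 09:00–17:30: 11:25–12:10, 14:50–15:20, 15:45–16:25.
Mina free within 09:00–17:30: 09:10–09:30, 11:05–11:30, 13:40–17:30.
Rania ∩ Mina: 11:25–11:30, 14:50–15:20, 15:45–16:25.
Restricted to 09:05–17:20: 11:25–11:30, 14:50–15:20, 15:45–16:25.
Windows ≥ 15 min: 14:50–15:20, 15:45–16:25.

14:50–15:20, 15:45–16:25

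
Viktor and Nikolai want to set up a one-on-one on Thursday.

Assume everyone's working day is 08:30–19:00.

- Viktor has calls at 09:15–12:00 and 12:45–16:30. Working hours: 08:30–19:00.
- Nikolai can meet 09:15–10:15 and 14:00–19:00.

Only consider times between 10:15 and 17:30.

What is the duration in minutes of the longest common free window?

60 minutes

Viktor free within 08:30–19:00: 08:30–09:15, 12:00–12:45, 16:30–19:00.
Viktor ∩ Nikolai: 16:30–19:00.
Restricted to 10:15–17:30: 16:30–17:30.
Single common window of 60 minutes.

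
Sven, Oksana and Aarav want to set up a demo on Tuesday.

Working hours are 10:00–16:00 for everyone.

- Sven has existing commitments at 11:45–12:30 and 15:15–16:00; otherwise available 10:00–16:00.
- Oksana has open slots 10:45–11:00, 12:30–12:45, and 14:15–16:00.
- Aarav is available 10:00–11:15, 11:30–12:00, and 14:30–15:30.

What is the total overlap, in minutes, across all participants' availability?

60 minutes

Sven free within 10:00–16:00: 10:00–11:45, 12:30–15:15.
Sven ∩ Oksana: 10:45–11:00, 12:30–12:45, 14:15–15:15.
Sven ∩ Oksana ∩ Aarav: 10:45–11:00, 14:30–15:15.
Total common minutes: 15 + 45 = 60.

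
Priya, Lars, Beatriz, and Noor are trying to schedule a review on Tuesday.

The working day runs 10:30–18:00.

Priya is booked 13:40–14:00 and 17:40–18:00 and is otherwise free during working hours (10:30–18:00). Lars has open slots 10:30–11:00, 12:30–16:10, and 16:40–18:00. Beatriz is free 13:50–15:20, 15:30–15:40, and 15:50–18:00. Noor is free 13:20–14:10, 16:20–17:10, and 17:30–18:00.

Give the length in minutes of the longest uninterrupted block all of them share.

30 minutes

Priya free within 10:30–18:00: 10:30–13:40, 14:00–17:40.
Priya ∩ Lars: 10:30–11:00, 12:30–13:40, 14:00–16:10, 16:40–17:40.
Priya ∩ Lars ∩ Beatriz: 14:00–15:20, 15:30–15:40, 15:50–16:10, 16:40–17:40.
Priya ∩ Lars ∩ Beatriz ∩ Noor: 14:00–14:10, 16:40–17:10, 17:30–17:40.
Common window lengths: 10, 30, 10 min; longest is 30.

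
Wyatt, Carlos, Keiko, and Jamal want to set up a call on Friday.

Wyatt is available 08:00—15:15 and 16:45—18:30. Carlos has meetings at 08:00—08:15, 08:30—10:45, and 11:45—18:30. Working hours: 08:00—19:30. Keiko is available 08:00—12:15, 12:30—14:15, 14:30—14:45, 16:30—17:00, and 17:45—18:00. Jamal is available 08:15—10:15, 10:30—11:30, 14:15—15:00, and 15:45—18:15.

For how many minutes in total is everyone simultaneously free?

60 minutes

Carlos free within 08:00–19:30: 08:15–08:30, 10:45–11:45, 18:30–19:30.
Wyatt ∩ Carlos: 08:15–08:30, 10:45–11:45.
Wyatt ∩ Carlos ∩ Keiko: 08:15–08:30, 10:45–11:45.
Wyatt ∩ Carlos ∩ Keiko ∩ Jamal: 08:15–08:30, 10:45–11:30.
Total common minutes: 15 + 45 = 60.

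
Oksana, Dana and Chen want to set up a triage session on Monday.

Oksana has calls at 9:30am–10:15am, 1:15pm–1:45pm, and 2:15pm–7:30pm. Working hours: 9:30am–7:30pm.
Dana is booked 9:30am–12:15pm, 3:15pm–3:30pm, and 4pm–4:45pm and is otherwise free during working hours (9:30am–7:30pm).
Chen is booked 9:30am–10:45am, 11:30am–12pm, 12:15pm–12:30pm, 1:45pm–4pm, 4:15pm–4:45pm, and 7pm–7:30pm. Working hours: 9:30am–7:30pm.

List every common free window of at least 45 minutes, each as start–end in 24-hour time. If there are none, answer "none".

12:30–13:15

Oksana free within 09:30–19:30: 10:15–13:15, 13:45–14:15.
Dana free within 09:30–19:30: 12:15–15:15, 15:30–16:00, 16:45–19:30.
Chen free within 09:30–19:30: 10:45–11:30, 12:00–12:15, 12:30–13:45, 16:00–16:15, 16:45–19:00.
Oksana ∩ Dana: 12:15–13:15, 13:45–14:15.
Oksana ∩ Dana ∩ Chen: 12:30–13:15.
Windows ≥ 45 min: 12:30–13:15.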